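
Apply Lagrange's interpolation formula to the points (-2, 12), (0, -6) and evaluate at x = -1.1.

Lagrange interpolation formula:
P(x) = Σ yᵢ × Lᵢ(x)
where Lᵢ(x) = Π_{j≠i} (x - xⱼ)/(xᵢ - xⱼ)

L_0(-1.1) = (-1.1 - 0)/(-2 - 0) = 0.550000
L_1(-1.1) = (-1.1 - (-2))/(0 - (-2)) = 0.450000

P(-1.1) = 12×L_0(-1.1) + (-6)×L_1(-1.1)
P(-1.1) = 3.900000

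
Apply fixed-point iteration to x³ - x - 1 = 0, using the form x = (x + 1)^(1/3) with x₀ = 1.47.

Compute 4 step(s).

Equation: x³ - x - 1 = 0
Fixed-point form: x = (x + 1)^(1/3)
x₀ = 1.47

x_1 = g(1.470000) = 1.351758
x_2 = g(1.351758) = 1.329834
x_3 = g(1.329834) = 1.325689
x_4 = g(1.325689) = 1.324902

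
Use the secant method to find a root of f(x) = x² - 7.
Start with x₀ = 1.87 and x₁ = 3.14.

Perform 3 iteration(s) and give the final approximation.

f(x) = x² - 7
x₀ = 1.87, x₁ = 3.14

Secant formula: x_{n+1} = x_n - f(x_n)(x_n - x_{n-1})/(f(x_n) - f(x_{n-1}))

Iteration 1:
  f(1.870000) = -3.503100
  f(3.140000) = 2.859600
  x_2 = 3.140000 - 2.859600×(3.140000 - 1.870000)/(2.859600 - (-3.503100))
       = 2.569222
Iteration 2:
  f(3.140000) = 2.859600
  f(2.569222) = -0.399101
  x_3 = 2.569222 - (-0.399101)×(2.569222 - 3.140000)/(-0.399101 - 2.859600)
       = 2.639126
Iteration 3:
  f(2.569222) = -0.399101
  f(2.639126) = -0.035013
  x_4 = 2.639126 - (-0.035013)×(2.639126 - 2.569222)/(-0.035013 - (-0.399101))
       = 2.645849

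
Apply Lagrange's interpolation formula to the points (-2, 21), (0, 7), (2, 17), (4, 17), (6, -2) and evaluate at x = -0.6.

Lagrange interpolation formula:
P(x) = Σ yᵢ × Lᵢ(x)
where Lᵢ(x) = Π_{j≠i} (x - xⱼ)/(xᵢ - xⱼ)

L_0(-0.6) = (-0.6 - 0)/(-2 - 0) × (-0.6 - 2)/(-2 - 2) × (-0.6 - 4)/(-2 - 4) × (-0.6 - 6)/(-2 - 6) = 0.123337
L_1(-0.6) = (-0.6 - (-2))/(0 - (-2)) × (-0.6 - 2)/(0 - 2) × (-0.6 - 4)/(0 - 4) × (-0.6 - 6)/(0 - 6) = 1.151150
L_2(-0.6) = (-0.6 - (-2))/(2 - (-2)) × (-0.6 - 0)/(2 - 0) × (-0.6 - 4)/(2 - 4) × (-0.6 - 6)/(2 - 6) = -0.398475
L_3(-0.6) = (-0.6 - (-2))/(4 - (-2)) × (-0.6 - 0)/(4 - 0) × (-0.6 - 2)/(4 - 2) × (-0.6 - 6)/(4 - 6) = 0.150150
L_4(-0.6) = (-0.6 - (-2))/(6 - (-2)) × (-0.6 - 0)/(6 - 0) × (-0.6 - 2)/(6 - 2) × (-0.6 - 4)/(6 - 4) = -0.026162

P(-0.6) = 21×L_0(-0.6) + 7×L_1(-0.6) + 17×L_2(-0.6) + 17×L_3(-0.6) + (-2)×L_4(-0.6)
P(-0.6) = 6.478937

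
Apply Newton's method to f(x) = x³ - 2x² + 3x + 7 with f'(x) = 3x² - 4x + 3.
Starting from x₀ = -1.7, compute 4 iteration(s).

f(x) = x³ - 2x² + 3x + 7
f'(x) = 3x² - 4x + 3
x₀ = -1.7

Newton-Raphson formula: x_{n+1} = x_n - f(x_n)/f'(x_n)

Iteration 1:
  f(-1.700000) = -8.793000
  f'(-1.700000) = 18.470000
  x_1 = -1.700000 - (-8.793000)/18.470000 = -1.223931
Iteration 2:
  f(-1.223931) = -1.501261
  f'(-1.223931) = 12.389742
  x_2 = -1.223931 - (-1.501261)/12.389742 = -1.102761
Iteration 3:
  f(-1.102761) = -0.081495
  f'(-1.102761) = 11.059290
  x_3 = -1.102761 - (-0.081495)/11.059290 = -1.095392
Iteration 4:
  f(-1.095392) = -0.000288
  f'(-1.095392) = 10.981220
  x_4 = -1.095392 - (-0.000288)/10.981220 = -1.095366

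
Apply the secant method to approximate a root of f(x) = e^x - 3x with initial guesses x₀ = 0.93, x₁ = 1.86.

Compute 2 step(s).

f(x) = e^x - 3x
x₀ = 0.93, x₁ = 1.86

Secant formula: x_{n+1} = x_n - f(x_n)(x_n - x_{n-1})/(f(x_n) - f(x_{n-1}))

Iteration 1:
  f(0.930000) = -0.255491
  f(1.860000) = 0.843737
  x_2 = 1.860000 - 0.843737×(1.860000 - 0.930000)/(0.843737 - (-0.255491))
       = 1.146158
Iteration 2:
  f(1.860000) = 0.843737
  f(1.146158) = -0.292392
  x_3 = 1.146158 - (-0.292392)×(1.146158 - 1.860000)/(-0.292392 - 0.843737)
       = 1.329871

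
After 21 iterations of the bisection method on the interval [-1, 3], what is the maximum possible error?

Bisection error bound: |error| ≤ (b-a)/2^n
|error| ≤ (3 - (-1))/2^21 = 4/2^21
|error| ≤ 0.0000019073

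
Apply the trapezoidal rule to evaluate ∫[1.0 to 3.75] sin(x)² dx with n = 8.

f(x) = sin(x)²
a = 1.0, b = 3.75, n = 8
h = (b - a)/n = 0.343750

Trapezoidal rule: (h/2)[f(x₀) + 2f(x₁) + 2f(x₂) + ... + f(xₙ)]

x_0 = 1.0000, f(x_0) = 0.708073, coefficient = 1
x_1 = 1.3438, f(x_1) = 0.949330, coefficient = 2
x_2 = 1.6875, f(x_2) = 0.986442, coefficient = 2
x_3 = 2.0312, f(x_3) = 0.802549, coefficient = 2
x_4 = 2.3750, f(x_4) = 0.481199, coefficient = 2
x_5 = 2.7188, f(x_5) = 0.168391, coefficient = 2
x_6 = 3.0625, f(x_6) = 0.006243, coefficient = 2
x_7 = 3.4062, f(x_7) = 0.068423, coefficient = 2
x_8 = 3.7500, f(x_8) = 0.326682, coefficient = 1

I ≈ (0.343750/2) × 7.959908 = 1.368109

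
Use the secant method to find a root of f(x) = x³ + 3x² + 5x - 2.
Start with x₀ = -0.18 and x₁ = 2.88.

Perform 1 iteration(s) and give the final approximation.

f(x) = x³ + 3x² + 5x - 2
x₀ = -0.18, x₁ = 2.88

Secant formula: x_{n+1} = x_n - f(x_n)(x_n - x_{n-1})/(f(x_n) - f(x_{n-1}))

Iteration 1:
  f(-0.180000) = -2.808632
  f(2.880000) = 61.171072
  x_2 = 2.880000 - 61.171072×(2.880000 - (-0.180000))/(61.171072 - (-2.808632))
       = -0.045670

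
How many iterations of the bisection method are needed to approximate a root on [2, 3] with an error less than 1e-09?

We need (b-a)/2^n ≤ 1e-09
(3 - 2)/2^n ≤ 1e-09
1/2^n ≤ 1e-09
2^n ≥ 1000000000
n ≥ log₂(1000000000) = 29.90
n ≥ 30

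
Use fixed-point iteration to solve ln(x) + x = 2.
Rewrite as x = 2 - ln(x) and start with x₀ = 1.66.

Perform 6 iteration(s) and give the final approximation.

Equation: ln(x) + x = 2
Fixed-point form: x = 2 - ln(x)
x₀ = 1.66

x_1 = g(1.660000) = 1.493182
x_2 = g(1.493182) = 1.599090
x_3 = g(1.599090) = 1.530565
x_4 = g(1.530565) = 1.574363
x_5 = g(1.574363) = 1.546149
x_6 = g(1.546149) = 1.564233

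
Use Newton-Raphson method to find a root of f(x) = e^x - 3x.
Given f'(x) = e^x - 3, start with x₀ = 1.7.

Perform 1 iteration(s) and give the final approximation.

f(x) = e^x - 3x
f'(x) = e^x - 3
x₀ = 1.7

Newton-Raphson formula: x_{n+1} = x_n - f(x_n)/f'(x_n)

Iteration 1:
  f(1.700000) = 0.373947
  f'(1.700000) = 2.473947
  x_1 = 1.700000 - 0.373947/2.473947 = 1.548846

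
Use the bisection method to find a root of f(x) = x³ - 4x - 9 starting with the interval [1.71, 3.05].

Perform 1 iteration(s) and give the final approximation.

f(x) = x³ - 4x - 9
Initial interval: [1.71, 3.05]

Iteration 1:
  c_1 = (1.710000 + 3.050000)/2 = 2.380000
  f(c_1) = f(2.380000) = -5.038728
  f(a) × f(c) ≥ 0, new interval: [2.380000, 3.050000]

After 1 iteration(s), the approximation is c_1 = 2.380000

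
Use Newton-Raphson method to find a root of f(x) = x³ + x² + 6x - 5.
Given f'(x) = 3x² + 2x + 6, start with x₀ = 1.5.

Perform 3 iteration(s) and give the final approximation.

f(x) = x³ + x² + 6x - 5
f'(x) = 3x² + 2x + 6
x₀ = 1.5

Newton-Raphson formula: x_{n+1} = x_n - f(x_n)/f'(x_n)

Iteration 1:
  f(1.500000) = 9.625000
  f'(1.500000) = 15.750000
  x_1 = 1.500000 - 9.625000/15.750000 = 0.888889
Iteration 2:
  f(0.888889) = 1.825789
  f'(0.888889) = 10.148148
  x_2 = 0.888889 - 1.825789/10.148148 = 0.708975
Iteration 3:
  f(0.708975) = 0.112862
  f'(0.708975) = 8.925889
  x_3 = 0.708975 - 0.112862/8.925889 = 0.696331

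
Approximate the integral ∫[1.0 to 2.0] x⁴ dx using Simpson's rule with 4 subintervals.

f(x) = x⁴
a = 1.0, b = 2.0, n = 4
h = (b - a)/n = 0.250000

Simpson's rule: (h/3)[f(x₀) + 4f(x₁) + 2f(x₂) + ... + f(xₙ)]

x_0 = 1.0000, f(x_0) = 1.000000, coefficient = 1
x_1 = 1.2500, f(x_1) = 2.441406, coefficient = 4
x_2 = 1.5000, f(x_2) = 5.062500, coefficient = 2
x_3 = 1.7500, f(x_3) = 9.378906, coefficient = 4
x_4 = 2.0000, f(x_4) = 16.000000, coefficient = 1

I ≈ (0.250000/3) × 74.406250 = 6.200521
Exact value: 6.200000
Error: 0.000521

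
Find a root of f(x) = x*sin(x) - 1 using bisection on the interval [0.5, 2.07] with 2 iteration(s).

f(x) = x*sin(x) - 1
Initial interval: [0.5, 2.07]

Iteration 1:
  c_1 = (0.500000 + 2.070000)/2 = 1.285000
  f(c_1) = f(1.285000) = 0.232877
  f(a) × f(c) < 0, new interval: [0.500000, 1.285000]
Iteration 2:
  c_2 = (0.500000 + 1.285000)/2 = 0.892500
  f(c_2) = f(0.892500) = -0.305061
  f(a) × f(c) ≥ 0, new interval: [0.892500, 1.285000]

After 2 iteration(s), the approximation is c_2 = 0.892500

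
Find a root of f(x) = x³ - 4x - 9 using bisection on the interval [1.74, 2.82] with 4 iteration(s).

f(x) = x³ - 4x - 9
Initial interval: [1.74, 2.82]

Iteration 1:
  c_1 = (1.740000 + 2.820000)/2 = 2.280000
  f(c_1) = f(2.280000) = -6.267648
  f(a) × f(c) ≥ 0, new interval: [2.280000, 2.820000]
Iteration 2:
  c_2 = (2.280000 + 2.820000)/2 = 2.550000
  f(c_2) = f(2.550000) = -2.618625
  f(a) × f(c) ≥ 0, new interval: [2.550000, 2.820000]
Iteration 3:
  c_3 = (2.550000 + 2.820000)/2 = 2.685000
  f(c_3) = f(2.685000) = -0.383231
  f(a) × f(c) ≥ 0, new interval: [2.685000, 2.820000]
Iteration 4:
  c_4 = (2.685000 + 2.820000)/2 = 2.752500
  f(c_4) = f(2.752500) = 0.843645
  f(a) × f(c) < 0, new interval: [2.685000, 2.752500]

After 4 iteration(s), the approximation is c_4 = 2.752500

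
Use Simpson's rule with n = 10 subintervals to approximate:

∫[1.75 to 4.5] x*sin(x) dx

f(x) = x*sin(x)
a = 1.75, b = 4.5, n = 10
h = (b - a)/n = 0.275000

Simpson's rule: (h/3)[f(x₀) + 4f(x₁) + 2f(x₂) + ... + f(xₙ)]

x_0 = 1.7500, f(x_0) = 1.721975, coefficient = 1
x_1 = 2.0250, f(x_1) = 1.819687, coefficient = 4
x_2 = 2.3000, f(x_2) = 1.715122, coefficient = 2
x_3 = 2.5750, f(x_3) = 1.382158, coefficient = 4
x_4 = 2.8500, f(x_4) = 0.819312, coefficient = 2
x_5 = 3.1250, f(x_5) = 0.051850, coefficient = 4
x_6 = 3.4000, f(x_6) = -0.868840, coefficient = 2
x_7 = 3.6750, f(x_7) = -1.868628, coefficient = 4
x_8 = 3.9500, f(x_8) = -2.856593, coefficient = 2
x_9 = 4.2250, f(x_9) = -3.733035, coefficient = 4
x_10 = 4.5000, f(x_10) = -4.398886, coefficient = 1

I ≈ (0.275000/3) × -14.450786 = -1.324655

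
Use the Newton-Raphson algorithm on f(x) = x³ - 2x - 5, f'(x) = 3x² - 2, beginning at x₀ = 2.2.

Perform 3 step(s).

f(x) = x³ - 2x - 5
f'(x) = 3x² - 2
x₀ = 2.2

Newton-Raphson formula: x_{n+1} = x_n - f(x_n)/f'(x_n)

Iteration 1:
  f(2.200000) = 1.248000
  f'(2.200000) = 12.520000
  x_1 = 2.200000 - 1.248000/12.520000 = 2.100319
Iteration 2:
  f(2.100319) = 0.064589
  f'(2.100319) = 11.234026
  x_2 = 2.100319 - 0.064589/11.234026 = 2.094570
Iteration 3:
  f(2.094570) = 0.000208
  f'(2.094570) = 11.161672
  x_3 = 2.094570 - 0.000208/11.161672 = 2.094551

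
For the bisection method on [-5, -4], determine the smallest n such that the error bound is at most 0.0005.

We need (b-a)/2^n ≤ 0.0005
(-4 - (-5))/2^n ≤ 0.0005
1/2^n ≤ 0.0005
2^n ≥ 2000
n ≥ log₂(2000) = 10.97
n ≥ 11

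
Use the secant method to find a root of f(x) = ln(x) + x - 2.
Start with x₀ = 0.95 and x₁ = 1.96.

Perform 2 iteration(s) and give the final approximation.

f(x) = ln(x) + x - 2
x₀ = 0.95, x₁ = 1.96

Secant formula: x_{n+1} = x_n - f(x_n)(x_n - x_{n-1})/(f(x_n) - f(x_{n-1}))

Iteration 1:
  f(0.950000) = -1.101293
  f(1.960000) = 0.632944
  x_2 = 1.960000 - 0.632944×(1.960000 - 0.950000)/(0.632944 - (-1.101293))
       = 1.591380
Iteration 2:
  f(1.960000) = 0.632944
  f(1.591380) = 0.055982
  x_3 = 1.591380 - 0.055982×(1.591380 - 1.960000)/(0.055982 - 0.632944)
       = 1.555614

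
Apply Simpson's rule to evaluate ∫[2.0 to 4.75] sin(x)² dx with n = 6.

f(x) = sin(x)²
a = 2.0, b = 4.75, n = 6
h = (b - a)/n = 0.458333

Simpson's rule: (h/3)[f(x₀) + 4f(x₁) + 2f(x₂) + ... + f(xₙ)]

x_0 = 2.0000, f(x_0) = 0.826822, coefficient = 1
x_1 = 2.4583, f(x_1) = 0.398570, coefficient = 4
x_2 = 2.9167, f(x_2) = 0.049744, coefficient = 2
x_3 = 3.3750, f(x_3) = 0.053497, coefficient = 4
x_4 = 3.8333, f(x_4) = 0.406889, coefficient = 2
x_5 = 4.2917, f(x_5) = 0.833193, coefficient = 4
x_6 = 4.7500, f(x_6) = 0.998586, coefficient = 1

I ≈ (0.458333/3) × 7.879715 = 1.203845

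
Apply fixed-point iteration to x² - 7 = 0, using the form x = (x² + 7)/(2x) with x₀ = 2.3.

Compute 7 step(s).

Equation: x² - 7 = 0
Fixed-point form: x = (x² + 7)/(2x)
x₀ = 2.3

x_1 = g(2.300000) = 2.671739
x_2 = g(2.671739) = 2.645878
x_3 = g(2.645878) = 2.645751
x_4 = g(2.645751) = 2.645751
x_5 = g(2.645751) = 2.645751
x_6 = g(2.645751) = 2.645751
x_7 = g(2.645751) = 2.645751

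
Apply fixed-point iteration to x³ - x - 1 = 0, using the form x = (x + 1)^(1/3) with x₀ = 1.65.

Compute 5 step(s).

Equation: x³ - x - 1 = 0
Fixed-point form: x = (x + 1)^(1/3)
x₀ = 1.65

x_1 = g(1.650000) = 1.383828
x_2 = g(1.383828) = 1.335852
x_3 = g(1.335852) = 1.326829
x_4 = g(1.326829) = 1.325119
x_5 = g(1.325119) = 1.324794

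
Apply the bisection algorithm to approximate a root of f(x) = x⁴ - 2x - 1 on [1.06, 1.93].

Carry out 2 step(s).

f(x) = x⁴ - 2x - 1
Initial interval: [1.06, 1.93]

Iteration 1:
  c_1 = (1.060000 + 1.930000)/2 = 1.495000
  f(c_1) = f(1.495000) = 1.005337
  f(a) × f(c) < 0, new interval: [1.060000, 1.495000]
Iteration 2:
  c_2 = (1.060000 + 1.495000)/2 = 1.277500
  f(c_2) = f(1.277500) = -0.891556
  f(a) × f(c) ≥ 0, new interval: [1.277500, 1.495000]

After 2 iteration(s), the approximation is c_2 = 1.277500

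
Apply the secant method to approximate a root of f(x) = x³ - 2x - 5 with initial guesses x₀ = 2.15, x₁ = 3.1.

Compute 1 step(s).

f(x) = x³ - 2x - 5
x₀ = 2.15, x₁ = 3.1

Secant formula: x_{n+1} = x_n - f(x_n)(x_n - x_{n-1})/(f(x_n) - f(x_{n-1}))

Iteration 1:
  f(2.150000) = 0.638375
  f(3.100000) = 18.591000
  x_2 = 3.100000 - 18.591000×(3.100000 - 2.150000)/(18.591000 - 0.638375)
       = 2.116219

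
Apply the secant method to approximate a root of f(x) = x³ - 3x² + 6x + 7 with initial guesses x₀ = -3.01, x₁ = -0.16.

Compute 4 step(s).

f(x) = x³ - 3x² + 6x + 7
x₀ = -3.01, x₁ = -0.16

Secant formula: x_{n+1} = x_n - f(x_n)(x_n - x_{n-1})/(f(x_n) - f(x_{n-1}))

Iteration 1:
  f(-3.010000) = -65.511201
  f(-0.160000) = 5.959104
  x_2 = -0.160000 - 5.959104×(-0.160000 - (-3.010000))/(5.959104 - (-65.511201))
       = -0.397629
Iteration 2:
  f(-0.160000) = 5.959104
  f(-0.397629) = 4.077027
  x_3 = -0.397629 - 4.077027×(-0.397629 - (-0.160000))/(4.077027 - 5.959104)
       = -0.912391
Iteration 3:
  f(-0.397629) = 4.077027
  f(-0.912391) = -1.731250
  x_4 = -0.912391 - (-1.731250)×(-0.912391 - (-0.397629))/(-1.731250 - 4.077027)
       = -0.758958
Iteration 4:
  f(-0.912391) = -1.731250
  f(-0.758958) = 0.281023
  x_5 = -0.758958 - 0.281023×(-0.758958 - (-0.912391))/(0.281023 - (-1.731250))
       = -0.780386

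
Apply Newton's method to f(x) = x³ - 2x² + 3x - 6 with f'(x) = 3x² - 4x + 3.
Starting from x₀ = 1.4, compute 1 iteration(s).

f(x) = x³ - 2x² + 3x - 6
f'(x) = 3x² - 4x + 3
x₀ = 1.4

Newton-Raphson formula: x_{n+1} = x_n - f(x_n)/f'(x_n)

Iteration 1:
  f(1.400000) = -2.976000
  f'(1.400000) = 3.280000
  x_1 = 1.400000 - (-2.976000)/3.280000 = 2.307317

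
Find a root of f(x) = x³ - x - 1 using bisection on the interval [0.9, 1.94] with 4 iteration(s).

f(x) = x³ - x - 1
Initial interval: [0.9, 1.94]

Iteration 1:
  c_1 = (0.900000 + 1.940000)/2 = 1.420000
  f(c_1) = f(1.420000) = 0.443288
  f(a) × f(c) < 0, new interval: [0.900000, 1.420000]
Iteration 2:
  c_2 = (0.900000 + 1.420000)/2 = 1.160000
  f(c_2) = f(1.160000) = -0.599104
  f(a) × f(c) ≥ 0, new interval: [1.160000, 1.420000]
Iteration 3:
  c_3 = (1.160000 + 1.420000)/2 = 1.290000
  f(c_3) = f(1.290000) = -0.143311
  f(a) × f(c) ≥ 0, new interval: [1.290000, 1.420000]
Iteration 4:
  c_4 = (1.290000 + 1.420000)/2 = 1.355000
  f(c_4) = f(1.355000) = 0.132814
  f(a) × f(c) < 0, new interval: [1.290000, 1.355000]

After 4 iteration(s), the approximation is c_4 = 1.355000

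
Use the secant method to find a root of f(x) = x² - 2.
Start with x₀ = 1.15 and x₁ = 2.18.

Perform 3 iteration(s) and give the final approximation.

f(x) = x² - 2
x₀ = 1.15, x₁ = 2.18

Secant formula: x_{n+1} = x_n - f(x_n)(x_n - x_{n-1})/(f(x_n) - f(x_{n-1}))

Iteration 1:
  f(1.150000) = -0.677500
  f(2.180000) = 2.752400
  x_2 = 2.180000 - 2.752400×(2.180000 - 1.150000)/(2.752400 - (-0.677500))
       = 1.353453
Iteration 2:
  f(2.180000) = 2.752400
  f(1.353453) = -0.168164
  x_3 = 1.353453 - (-0.168164)×(1.353453 - 2.180000)/(-0.168164 - 2.752400)
       = 1.401045
Iteration 3:
  f(1.353453) = -0.168164
  f(1.401045) = -0.037072
  x_4 = 1.401045 - (-0.037072)×(1.401045 - 1.353453)/(-0.037072 - (-0.168164))
       = 1.414504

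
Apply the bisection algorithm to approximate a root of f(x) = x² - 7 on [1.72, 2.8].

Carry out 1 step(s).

f(x) = x² - 7
Initial interval: [1.72, 2.8]

Iteration 1:
  c_1 = (1.720000 + 2.800000)/2 = 2.260000
  f(c_1) = f(2.260000) = -1.892400
  f(a) × f(c) ≥ 0, new interval: [2.260000, 2.800000]

After 1 iteration(s), the approximation is c_1 = 2.260000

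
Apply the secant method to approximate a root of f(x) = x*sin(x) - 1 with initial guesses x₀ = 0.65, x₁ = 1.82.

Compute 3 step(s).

f(x) = x*sin(x) - 1
x₀ = 0.65, x₁ = 1.82

Secant formula: x_{n+1} = x_n - f(x_n)(x_n - x_{n-1})/(f(x_n) - f(x_{n-1}))

Iteration 1:
  f(0.650000) = -0.606629
  f(1.820000) = 0.763779
  x_2 = 1.820000 - 0.763779×(1.820000 - 0.650000)/(0.763779 - (-0.606629))
       = 1.167916
Iteration 2:
  f(1.820000) = 0.763779
  f(1.167916) = 0.074407
  x_3 = 1.167916 - 0.074407×(1.167916 - 1.820000)/(0.074407 - 0.763779)
       = 1.097533
Iteration 3:
  f(1.167916) = 0.074407
  f(1.097533) = -0.023101
  x_4 = 1.097533 - (-0.023101)×(1.097533 - 1.167916)/(-0.023101 - 0.074407)
       = 1.114208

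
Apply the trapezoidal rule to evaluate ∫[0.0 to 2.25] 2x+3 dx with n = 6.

f(x) = 2x+3
a = 0.0, b = 2.25, n = 6
h = (b - a)/n = 0.375000

Trapezoidal rule: (h/2)[f(x₀) + 2f(x₁) + 2f(x₂) + ... + f(xₙ)]

x_0 = 0.0000, f(x_0) = 3.000000, coefficient = 1
x_1 = 0.3750, f(x_1) = 3.750000, coefficient = 2
x_2 = 0.7500, f(x_2) = 4.500000, coefficient = 2
x_3 = 1.1250, f(x_3) = 5.250000, coefficient = 2
x_4 = 1.5000, f(x_4) = 6.000000, coefficient = 2
x_5 = 1.8750, f(x_5) = 6.750000, coefficient = 2
x_6 = 2.2500, f(x_6) = 7.500000, coefficient = 1

I ≈ (0.375000/2) × 63.000000 = 11.812500
Exact value: 11.812500
Error: 0.000000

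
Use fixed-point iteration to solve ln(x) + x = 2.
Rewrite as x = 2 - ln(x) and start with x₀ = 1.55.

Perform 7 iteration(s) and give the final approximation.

Equation: ln(x) + x = 2
Fixed-point form: x = 2 - ln(x)
x₀ = 1.55

x_1 = g(1.550000) = 1.561745
x_2 = g(1.561745) = 1.554196
x_3 = g(1.554196) = 1.559042
x_4 = g(1.559042) = 1.555929
x_5 = g(1.555929) = 1.557927
x_6 = g(1.557927) = 1.556644
x_7 = g(1.556644) = 1.557468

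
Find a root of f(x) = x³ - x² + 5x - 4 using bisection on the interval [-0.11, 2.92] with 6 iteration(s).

f(x) = x³ - x² + 5x - 4
Initial interval: [-0.11, 2.92]

Iteration 1:
  c_1 = (-0.110000 + 2.920000)/2 = 1.405000
  f(c_1) = f(1.405000) = 3.824480
  f(a) × f(c) < 0, new interval: [-0.110000, 1.405000]
Iteration 2:
  c_2 = (-0.110000 + 1.405000)/2 = 0.647500
  f(c_2) = f(0.647500) = -0.910288
  f(a) × f(c) ≥ 0, new interval: [0.647500, 1.405000]
Iteration 3:
  c_3 = (0.647500 + 1.405000)/2 = 1.026250
  f(c_3) = f(1.026250) = 1.158896
  f(a) × f(c) < 0, new interval: [0.647500, 1.026250]
Iteration 4:
  c_4 = (0.647500 + 1.026250)/2 = 0.836875
  f(c_4) = f(0.836875) = 0.070129
  f(a) × f(c) < 0, new interval: [0.647500, 0.836875]
Iteration 5:
  c_5 = (0.647500 + 0.836875)/2 = 0.742188
  f(c_5) = f(0.742188) = -0.431077
  f(a) × f(c) ≥ 0, new interval: [0.742188, 0.836875]
Iteration 6:
  c_6 = (0.742188 + 0.836875)/2 = 0.789531
  f(c_6) = f(0.789531) = -0.183541
  f(a) × f(c) ≥ 0, new interval: [0.789531, 0.836875]

After 6 iteration(s), the approximation is c_6 = 0.789531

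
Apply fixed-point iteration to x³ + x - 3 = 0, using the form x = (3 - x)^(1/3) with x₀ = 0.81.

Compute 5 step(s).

Equation: x³ + x - 3 = 0
Fixed-point form: x = (3 - x)^(1/3)
x₀ = 0.81

x_1 = g(0.810000) = 1.298618
x_2 = g(1.298618) = 1.193807
x_3 = g(1.193807) = 1.217834
x_4 = g(1.217834) = 1.212410
x_5 = g(1.212410) = 1.213638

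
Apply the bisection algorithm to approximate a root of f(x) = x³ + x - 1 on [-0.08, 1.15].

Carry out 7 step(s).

f(x) = x³ + x - 1
Initial interval: [-0.08, 1.15]

Iteration 1:
  c_1 = (-0.080000 + 1.150000)/2 = 0.535000
  f(c_1) = f(0.535000) = -0.311870
  f(a) × f(c) ≥ 0, new interval: [0.535000, 1.150000]
Iteration 2:
  c_2 = (0.535000 + 1.150000)/2 = 0.842500
  f(c_2) = f(0.842500) = 0.440512
  f(a) × f(c) < 0, new interval: [0.535000, 0.842500]
Iteration 3:
  c_3 = (0.535000 + 0.842500)/2 = 0.688750
  f(c_3) = f(0.688750) = 0.015477
  f(a) × f(c) < 0, new interval: [0.535000, 0.688750]
Iteration 4:
  c_4 = (0.535000 + 0.688750)/2 = 0.611875
  f(c_4) = f(0.611875) = -0.159044
  f(a) × f(c) ≥ 0, new interval: [0.611875, 0.688750]
Iteration 5:
  c_5 = (0.611875 + 0.688750)/2 = 0.650312
  f(c_5) = f(0.650312) = -0.074666
  f(a) × f(c) ≥ 0, new interval: [0.650312, 0.688750]
Iteration 6:
  c_6 = (0.650312 + 0.688750)/2 = 0.669531
  f(c_6) = f(0.669531) = -0.030337
  f(a) × f(c) ≥ 0, new interval: [0.669531, 0.688750]
Iteration 7:
  c_7 = (0.669531 + 0.688750)/2 = 0.679141
  f(c_7) = f(0.679141) = -0.007618
  f(a) × f(c) ≥ 0, new interval: [0.679141, 0.688750]

After 7 iteration(s), the approximation is c_7 = 0.679141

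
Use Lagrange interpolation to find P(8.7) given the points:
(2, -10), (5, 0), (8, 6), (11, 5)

Lagrange interpolation formula:
P(x) = Σ yᵢ × Lᵢ(x)
where Lᵢ(x) = Π_{j≠i} (x - xⱼ)/(xᵢ - xⱼ)

L_0(8.7) = (8.7 - 5)/(2 - 5) × (8.7 - 8)/(2 - 8) × (8.7 - 11)/(2 - 11) = 0.036772
L_1(8.7) = (8.7 - 2)/(5 - 2) × (8.7 - 8)/(5 - 8) × (8.7 - 11)/(5 - 11) = -0.199759
L_2(8.7) = (8.7 - 2)/(8 - 2) × (8.7 - 5)/(8 - 5) × (8.7 - 11)/(8 - 11) = 1.055870
L_3(8.7) = (8.7 - 2)/(11 - 2) × (8.7 - 5)/(11 - 5) × (8.7 - 8)/(11 - 8) = 0.107117

P(8.7) = (-10)×L_0(8.7) + 0×L_1(8.7) + 6×L_2(8.7) + 5×L_3(8.7)
P(8.7) = 6.503093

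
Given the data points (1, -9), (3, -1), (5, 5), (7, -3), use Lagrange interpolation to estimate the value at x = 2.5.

Lagrange interpolation formula:
P(x) = Σ yᵢ × Lᵢ(x)
where Lᵢ(x) = Π_{j≠i} (x - xⱼ)/(xᵢ - xⱼ)

L_0(2.5) = (2.5 - 3)/(1 - 3) × (2.5 - 5)/(1 - 5) × (2.5 - 7)/(1 - 7) = 0.117188
L_1(2.5) = (2.5 - 1)/(3 - 1) × (2.5 - 5)/(3 - 5) × (2.5 - 7)/(3 - 7) = 1.054688
L_2(2.5) = (2.5 - 1)/(5 - 1) × (2.5 - 3)/(5 - 3) × (2.5 - 7)/(5 - 7) = -0.210938
L_3(2.5) = (2.5 - 1)/(7 - 1) × (2.5 - 3)/(7 - 3) × (2.5 - 5)/(7 - 5) = 0.039062

P(2.5) = (-9)×L_0(2.5) + (-1)×L_1(2.5) + 5×L_2(2.5) + (-3)×L_3(2.5)
P(2.5) = -3.281250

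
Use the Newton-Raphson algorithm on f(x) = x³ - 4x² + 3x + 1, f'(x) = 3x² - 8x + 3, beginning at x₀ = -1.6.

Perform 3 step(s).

f(x) = x³ - 4x² + 3x + 1
f'(x) = 3x² - 8x + 3
x₀ = -1.6

Newton-Raphson formula: x_{n+1} = x_n - f(x_n)/f'(x_n)

Iteration 1:
  f(-1.600000) = -18.136000
  f'(-1.600000) = 23.480000
  x_1 = -1.600000 - (-18.136000)/23.480000 = -0.827598
Iteration 2:
  f(-0.827598) = -4.789304
  f'(-0.827598) = 11.675539
  x_2 = -0.827598 - (-4.789304)/11.675539 = -0.417398
Iteration 3:
  f(-0.417398) = -1.021799
  f'(-0.417398) = 6.861848
  x_3 = -0.417398 - (-1.021799)/6.861848 = -0.268488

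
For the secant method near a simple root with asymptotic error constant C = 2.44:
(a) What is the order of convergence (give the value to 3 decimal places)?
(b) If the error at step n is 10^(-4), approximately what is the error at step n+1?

(a) Secant method has superlinear convergence with order φ = (1+√5)/2 ≈ 1.618.
    This means |e_{n+1}| ≈ C|e_n|^1.618.

(b) With |e_n| = 10^(-4) and C = 2.44:
    |e_{n+1}| ≈ 2.44 × (10^(-4))^1.618 = 2.44 × 10^(-6.47)

(a) ≈ 1.618 (golden ratio); (b) |e_{n+1}| ≈ 8.227e-07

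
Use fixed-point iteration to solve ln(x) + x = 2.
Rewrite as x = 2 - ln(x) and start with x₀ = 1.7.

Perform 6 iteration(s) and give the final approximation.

Equation: ln(x) + x = 2
Fixed-point form: x = 2 - ln(x)
x₀ = 1.7

x_1 = g(1.700000) = 1.469372
x_2 = g(1.469372) = 1.615165
x_3 = g(1.615165) = 1.520563
x_4 = g(1.520563) = 1.580919
x_5 = g(1.580919) = 1.541993
x_6 = g(1.541993) = 1.566924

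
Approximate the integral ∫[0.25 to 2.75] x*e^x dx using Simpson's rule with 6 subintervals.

f(x) = x*e^x
a = 0.25, b = 2.75, n = 6
h = (b - a)/n = 0.416667

Simpson's rule: (h/3)[f(x₀) + 4f(x₁) + 2f(x₂) + ... + f(xₙ)]

x_0 = 0.2500, f(x_0) = 0.321006, coefficient = 1
x_1 = 0.6667, f(x_1) = 1.298489, coefficient = 4
x_2 = 1.0833, f(x_2) = 3.200721, coefficient = 2
x_3 = 1.5000, f(x_3) = 6.722534, coefficient = 4
x_4 = 1.9167, f(x_4) = 13.029998, coefficient = 2
x_5 = 2.3333, f(x_5) = 24.061937, coefficient = 4
x_6 = 2.7500, f(x_6) = 43.017238, coefficient = 1

I ≈ (0.416667/3) × 204.131519 = 28.351600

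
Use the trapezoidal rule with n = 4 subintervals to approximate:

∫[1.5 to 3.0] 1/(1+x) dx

f(x) = 1/(1+x)
a = 1.5, b = 3.0, n = 4
h = (b - a)/n = 0.375000

Trapezoidal rule: (h/2)[f(x₀) + 2f(x₁) + 2f(x₂) + ... + f(xₙ)]

x_0 = 1.5000, f(x_0) = 0.400000, coefficient = 1
x_1 = 1.8750, f(x_1) = 0.347826, coefficient = 2
x_2 = 2.2500, f(x_2) = 0.307692, coefficient = 2
x_3 = 2.6250, f(x_3) = 0.275862, coefficient = 2
x_4 = 3.0000, f(x_4) = 0.250000, coefficient = 1

I ≈ (0.375000/2) × 2.512761 = 0.471143
Exact value: 0.470004
Error: 0.001139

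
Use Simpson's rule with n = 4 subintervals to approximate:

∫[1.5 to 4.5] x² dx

f(x) = x²
a = 1.5, b = 4.5, n = 4
h = (b - a)/n = 0.750000

Simpson's rule: (h/3)[f(x₀) + 4f(x₁) + 2f(x₂) + ... + f(xₙ)]

x_0 = 1.5000, f(x_0) = 2.250000, coefficient = 1
x_1 = 2.2500, f(x_1) = 5.062500, coefficient = 4
x_2 = 3.0000, f(x_2) = 9.000000, coefficient = 2
x_3 = 3.7500, f(x_3) = 14.062500, coefficient = 4
x_4 = 4.5000, f(x_4) = 20.250000, coefficient = 1

I ≈ (0.750000/3) × 117.000000 = 29.250000
Exact value: 29.250000
Error: 0.000000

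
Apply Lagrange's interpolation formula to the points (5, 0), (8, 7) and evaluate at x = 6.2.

Lagrange interpolation formula:
P(x) = Σ yᵢ × Lᵢ(x)
where Lᵢ(x) = Π_{j≠i} (x - xⱼ)/(xᵢ - xⱼ)

L_0(6.2) = (6.2 - 8)/(5 - 8) = 0.600000
L_1(6.2) = (6.2 - 5)/(8 - 5) = 0.400000

P(6.2) = 0×L_0(6.2) + 7×L_1(6.2)
P(6.2) = 2.800000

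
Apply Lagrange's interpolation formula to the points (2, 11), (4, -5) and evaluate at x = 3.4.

Lagrange interpolation formula:
P(x) = Σ yᵢ × Lᵢ(x)
where Lᵢ(x) = Π_{j≠i} (x - xⱼ)/(xᵢ - xⱼ)

L_0(3.4) = (3.4 - 4)/(2 - 4) = 0.300000
L_1(3.4) = (3.4 - 2)/(4 - 2) = 0.700000

P(3.4) = 11×L_0(3.4) + (-5)×L_1(3.4)
P(3.4) = -0.200000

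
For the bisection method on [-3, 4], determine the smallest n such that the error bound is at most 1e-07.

We need (b-a)/2^n ≤ 1e-07
(4 - (-3))/2^n ≤ 1e-07
7/2^n ≤ 1e-07
2^n ≥ 70000000
n ≥ log₂(70000000) = 26.06
n ≥ 27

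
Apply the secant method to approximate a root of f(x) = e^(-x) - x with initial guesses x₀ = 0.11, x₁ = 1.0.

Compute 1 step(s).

f(x) = e^(-x) - x
x₀ = 0.11, x₁ = 1.0

Secant formula: x_{n+1} = x_n - f(x_n)(x_n - x_{n-1})/(f(x_n) - f(x_{n-1}))

Iteration 1:
  f(0.110000) = 0.785834
  f(1.000000) = -0.632121
  x_2 = 1.000000 - (-0.632121)×(1.000000 - 0.110000)/(-0.632121 - 0.785834)
       = 0.603240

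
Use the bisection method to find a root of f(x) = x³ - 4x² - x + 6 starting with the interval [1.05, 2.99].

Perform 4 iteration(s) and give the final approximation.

f(x) = x³ - 4x² - x + 6
Initial interval: [1.05, 2.99]

Iteration 1:
  c_1 = (1.050000 + 2.990000)/2 = 2.020000
  f(c_1) = f(2.020000) = -4.099192
  f(a) × f(c) < 0, new interval: [1.050000, 2.020000]
Iteration 2:
  c_2 = (1.050000 + 2.020000)/2 = 1.535000
  f(c_2) = f(1.535000) = -1.343095
  f(a) × f(c) < 0, new interval: [1.050000, 1.535000]
Iteration 3:
  c_3 = (1.050000 + 1.535000)/2 = 1.292500
  f(c_3) = f(1.292500) = 0.184469
  f(a) × f(c) ≥ 0, new interval: [1.292500, 1.535000]
Iteration 4:
  c_4 = (1.292500 + 1.535000)/2 = 1.413750
  f(c_4) = f(1.413750) = -0.582860
  f(a) × f(c) < 0, new interval: [1.292500, 1.413750]

After 4 iteration(s), the approximation is c_4 = 1.413750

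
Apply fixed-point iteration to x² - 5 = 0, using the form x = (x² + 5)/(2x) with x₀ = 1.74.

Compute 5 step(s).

Equation: x² - 5 = 0
Fixed-point form: x = (x² + 5)/(2x)
x₀ = 1.74

x_1 = g(1.740000) = 2.306782
x_2 = g(2.306782) = 2.237152
x_3 = g(2.237152) = 2.236068
x_4 = g(2.236068) = 2.236068
x_5 = g(2.236068) = 2.236068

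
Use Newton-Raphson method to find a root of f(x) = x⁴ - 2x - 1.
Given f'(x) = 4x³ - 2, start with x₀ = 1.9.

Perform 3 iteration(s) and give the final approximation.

f(x) = x⁴ - 2x - 1
f'(x) = 4x³ - 2
x₀ = 1.9

Newton-Raphson formula: x_{n+1} = x_n - f(x_n)/f'(x_n)

Iteration 1:
  f(1.900000) = 8.232100
  f'(1.900000) = 25.436000
  x_1 = 1.900000 - 8.232100/25.436000 = 1.576360
Iteration 2:
  f(1.576360) = 2.022066
  f'(1.576360) = 13.668465
  x_2 = 1.576360 - 2.022066/13.668465 = 1.428424
Iteration 3:
  f(1.428424) = 0.306361
  f'(1.428424) = 9.658190
  x_3 = 1.428424 - 0.306361/9.658190 = 1.396703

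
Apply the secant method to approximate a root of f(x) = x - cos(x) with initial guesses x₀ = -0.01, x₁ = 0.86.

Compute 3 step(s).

f(x) = x - cos(x)
x₀ = -0.01, x₁ = 0.86

Secant formula: x_{n+1} = x_n - f(x_n)(x_n - x_{n-1})/(f(x_n) - f(x_{n-1}))

Iteration 1:
  f(-0.010000) = -1.009950
  f(0.860000) = 0.207563
  x_2 = 0.860000 - 0.207563×(0.860000 - (-0.010000))/(0.207563 - (-1.009950))
       = 0.711682
Iteration 2:
  f(0.860000) = 0.207563
  f(0.711682) = -0.045583
  x_3 = 0.711682 - (-0.045583)×(0.711682 - 0.860000)/(-0.045583 - 0.207563)
       = 0.738389
Iteration 3:
  f(0.711682) = -0.045583
  f(0.738389) = -0.001165
  x_4 = 0.738389 - (-0.001165)×(0.738389 - 0.711682)/(-0.001165 - (-0.045583))
       = 0.739089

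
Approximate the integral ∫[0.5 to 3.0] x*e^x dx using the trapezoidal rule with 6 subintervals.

f(x) = x*e^x
a = 0.5, b = 3.0, n = 6
h = (b - a)/n = 0.416667

Trapezoidal rule: (h/2)[f(x₀) + 2f(x₁) + 2f(x₂) + ... + f(xₙ)]

x_0 = 0.5000, f(x_0) = 0.824361, coefficient = 1
x_1 = 0.9167, f(x_1) = 2.292528, coefficient = 2
x_2 = 1.3333, f(x_2) = 5.058224, coefficient = 2
x_3 = 1.7500, f(x_3) = 10.070555, coefficient = 2
x_4 = 2.1667, f(x_4) = 18.913133, coefficient = 2
x_5 = 2.5833, f(x_5) = 34.206439, coefficient = 2
x_6 = 3.0000, f(x_6) = 60.256611, coefficient = 1

I ≈ (0.416667/2) × 202.162729 = 42.117235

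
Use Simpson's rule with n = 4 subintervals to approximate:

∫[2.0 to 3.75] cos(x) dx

f(x) = cos(x)
a = 2.0, b = 3.75, n = 4
h = (b - a)/n = 0.437500

Simpson's rule: (h/3)[f(x₀) + 4f(x₁) + 2f(x₂) + ... + f(xₙ)]

x_0 = 2.0000, f(x_0) = -0.416147, coefficient = 1
x_1 = 2.4375, f(x_1) = -0.762199, coefficient = 4
x_2 = 2.8750, f(x_2) = -0.964674, coefficient = 2
x_3 = 3.3125, f(x_3) = -0.985431, coefficient = 4
x_4 = 3.7500, f(x_4) = -0.820559, coefficient = 1

I ≈ (0.437500/3) × -10.156575 = -1.481167
Exact value: -1.480859
Error: 0.000308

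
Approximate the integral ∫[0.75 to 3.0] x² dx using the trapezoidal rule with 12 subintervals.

f(x) = x²
a = 0.75, b = 3.0, n = 12
h = (b - a)/n = 0.187500

Trapezoidal rule: (h/2)[f(x₀) + 2f(x₁) + 2f(x₂) + ... + f(xₙ)]

x_0 = 0.7500, f(x_0) = 0.562500, coefficient = 1
x_1 = 0.9375, f(x_1) = 0.878906, coefficient = 2
x_2 = 1.1250, f(x_2) = 1.265625, coefficient = 2
x_3 = 1.3125, f(x_3) = 1.722656, coefficient = 2
x_4 = 1.5000, f(x_4) = 2.250000, coefficient = 2
x_5 = 1.6875, f(x_5) = 2.847656, coefficient = 2
x_6 = 1.8750, f(x_6) = 3.515625, coefficient = 2
x_7 = 2.0625, f(x_7) = 4.253906, coefficient = 2
x_8 = 2.2500, f(x_8) = 5.062500, coefficient = 2
x_9 = 2.4375, f(x_9) = 5.941406, coefficient = 2
x_10 = 2.6250, f(x_10) = 6.890625, coefficient = 2
x_11 = 2.8125, f(x_11) = 7.910156, coefficient = 2
x_12 = 3.0000, f(x_12) = 9.000000, coefficient = 1

I ≈ (0.187500/2) × 94.640625 = 8.872559
Exact value: 8.859375
Error: 0.013184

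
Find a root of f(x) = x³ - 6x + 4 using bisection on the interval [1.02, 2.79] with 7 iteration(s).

f(x) = x³ - 6x + 4
Initial interval: [1.02, 2.79]

Iteration 1:
  c_1 = (1.020000 + 2.790000)/2 = 1.905000
  f(c_1) = f(1.905000) = -0.516707
  f(a) × f(c) ≥ 0, new interval: [1.905000, 2.790000]
Iteration 2:
  c_2 = (1.905000 + 2.790000)/2 = 2.347500
  f(c_2) = f(2.347500) = 2.851500
  f(a) × f(c) < 0, new interval: [1.905000, 2.347500]
Iteration 3:
  c_3 = (1.905000 + 2.347500)/2 = 2.126250
  f(c_3) = f(2.126250) = 0.855147
  f(a) × f(c) < 0, new interval: [1.905000, 2.126250]
Iteration 4:
  c_4 = (1.905000 + 2.126250)/2 = 2.015625
  f(c_4) = f(2.015625) = 0.095219
  f(a) × f(c) < 0, new interval: [1.905000, 2.015625]
Iteration 5:
  c_5 = (1.905000 + 2.015625)/2 = 1.960313
  f(c_5) = f(1.960313) = -0.228737
  f(a) × f(c) ≥ 0, new interval: [1.960313, 2.015625]
Iteration 6:
  c_6 = (1.960313 + 2.015625)/2 = 1.987969
  f(c_6) = f(1.987969) = -0.071321
  f(a) × f(c) ≥ 0, new interval: [1.987969, 2.015625]
Iteration 7:
  c_7 = (1.987969 + 2.015625)/2 = 2.001797
  f(c_7) = f(2.001797) = 0.010801
  f(a) × f(c) < 0, new interval: [1.987969, 2.001797]

After 7 iteration(s), the approximation is c_7 = 2.001797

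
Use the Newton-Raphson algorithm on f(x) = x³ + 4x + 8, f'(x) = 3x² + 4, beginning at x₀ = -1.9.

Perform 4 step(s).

f(x) = x³ + 4x + 8
f'(x) = 3x² + 4
x₀ = -1.9

Newton-Raphson formula: x_{n+1} = x_n - f(x_n)/f'(x_n)

Iteration 1:
  f(-1.900000) = -6.459000
  f'(-1.900000) = 14.830000
  x_1 = -1.900000 - (-6.459000)/14.830000 = -1.464464
Iteration 2:
  f(-1.464464) = -0.998625
  f'(-1.464464) = 10.433964
  x_2 = -1.464464 - (-0.998625)/10.433964 = -1.368755
Iteration 3:
  f(-1.368755) = -0.039368
  f'(-1.368755) = 9.620470
  x_3 = -1.368755 - (-0.039368)/9.620470 = -1.364663
Iteration 4:
  f(-1.364663) = -0.000069
  f'(-1.364663) = 9.586913
  x_4 = -1.364663 - (-0.000069)/9.586913 = -1.364656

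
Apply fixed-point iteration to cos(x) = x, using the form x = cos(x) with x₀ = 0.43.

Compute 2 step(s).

Equation: cos(x) = x
Fixed-point form: x = cos(x)
x₀ = 0.43

x_1 = g(0.430000) = 0.908966
x_2 = g(0.908966) = 0.614562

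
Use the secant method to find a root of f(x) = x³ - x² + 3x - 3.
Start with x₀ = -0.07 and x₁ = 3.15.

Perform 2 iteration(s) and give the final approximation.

f(x) = x³ - x² + 3x - 3
x₀ = -0.07, x₁ = 3.15

Secant formula: x_{n+1} = x_n - f(x_n)(x_n - x_{n-1})/(f(x_n) - f(x_{n-1}))

Iteration 1:
  f(-0.070000) = -3.215243
  f(3.150000) = 27.783375
  x_2 = 3.150000 - 27.783375×(3.150000 - (-0.070000))/(27.783375 - (-3.215243))
       = 0.263985
Iteration 2:
  f(3.150000) = 27.783375
  f(0.263985) = -2.259336
  x_3 = 0.263985 - (-2.259336)×(0.263985 - 3.150000)/(-2.259336 - 27.783375)
       = 0.481025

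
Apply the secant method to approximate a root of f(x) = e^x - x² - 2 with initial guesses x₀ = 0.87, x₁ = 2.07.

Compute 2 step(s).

f(x) = e^x - x² - 2
x₀ = 0.87, x₁ = 2.07

Secant formula: x_{n+1} = x_n - f(x_n)(x_n - x_{n-1})/(f(x_n) - f(x_{n-1}))

Iteration 1:
  f(0.870000) = -0.369989
  f(2.070000) = 1.639923
  x_2 = 2.070000 - 1.639923×(2.070000 - 0.870000)/(1.639923 - (-0.369989))
       = 1.090899
Iteration 2:
  f(2.070000) = 1.639923
  f(1.090899) = -0.213112
  x_3 = 1.090899 - (-0.213112)×(1.090899 - 2.070000)/(-0.213112 - 1.639923)
       = 1.203502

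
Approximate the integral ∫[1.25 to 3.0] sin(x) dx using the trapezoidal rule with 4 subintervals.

f(x) = sin(x)
a = 1.25, b = 3.0, n = 4
h = (b - a)/n = 0.437500

Trapezoidal rule: (h/2)[f(x₀) + 2f(x₁) + 2f(x₂) + ... + f(xₙ)]

x_0 = 1.2500, f(x_0) = 0.948985, coefficient = 1
x_1 = 1.6875, f(x_1) = 0.993198, coefficient = 2
x_2 = 2.1250, f(x_2) = 0.850320, coefficient = 2
x_3 = 2.5625, f(x_3) = 0.547265, coefficient = 2
x_4 = 3.0000, f(x_4) = 0.141120, coefficient = 1

I ≈ (0.437500/2) × 5.871669 = 1.284428
Exact value: 1.305315
Error: 0.020887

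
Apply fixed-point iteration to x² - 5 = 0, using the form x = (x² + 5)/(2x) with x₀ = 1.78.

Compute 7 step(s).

Equation: x² - 5 = 0
Fixed-point form: x = (x² + 5)/(2x)
x₀ = 1.78

x_1 = g(1.780000) = 2.294494
x_2 = g(2.294494) = 2.236812
x_3 = g(2.236812) = 2.236068
x_4 = g(2.236068) = 2.236068
x_5 = g(2.236068) = 2.236068
x_6 = g(2.236068) = 2.236068
x_7 = g(2.236068) = 2.236068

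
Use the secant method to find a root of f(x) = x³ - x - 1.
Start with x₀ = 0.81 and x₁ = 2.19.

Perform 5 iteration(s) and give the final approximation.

f(x) = x³ - x - 1
x₀ = 0.81, x₁ = 2.19

Secant formula: x_{n+1} = x_n - f(x_n)(x_n - x_{n-1})/(f(x_n) - f(x_{n-1}))

Iteration 1:
  f(0.810000) = -1.278559
  f(2.190000) = 7.313459
  x_2 = 2.190000 - 7.313459×(2.190000 - 0.810000)/(7.313459 - (-1.278559))
       = 1.015355
Iteration 2:
  f(2.190000) = 7.313459
  f(1.015355) = -0.968580
  x_3 = 1.015355 - (-0.968580)×(1.015355 - 2.190000)/(-0.968580 - 7.313459)
       = 1.152729
Iteration 3:
  f(1.015355) = -0.968580
  f(1.152729) = -0.621002
  x_4 = 1.152729 - (-0.621002)×(1.152729 - 1.015355)/(-0.621002 - (-0.968580))
       = 1.398169
Iteration 4:
  f(1.152729) = -0.621002
  f(1.398169) = 0.335077
  x_5 = 1.398169 - 0.335077×(1.398169 - 1.152729)/(0.335077 - (-0.621002))
       = 1.312149
Iteration 5:
  f(1.398169) = 0.335077
  f(1.312149) = -0.052975
  x_6 = 1.312149 - (-0.052975)×(1.312149 - 1.398169)/(-0.052975 - 0.335077)
       = 1.323892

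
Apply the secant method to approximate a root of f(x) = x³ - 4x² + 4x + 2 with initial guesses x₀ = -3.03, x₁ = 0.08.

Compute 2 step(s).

f(x) = x³ - 4x² + 4x + 2
x₀ = -3.03, x₁ = 0.08

Secant formula: x_{n+1} = x_n - f(x_n)(x_n - x_{n-1})/(f(x_n) - f(x_{n-1}))

Iteration 1:
  f(-3.030000) = -74.661727
  f(0.080000) = 2.294912
  x_2 = 0.080000 - 2.294912×(0.080000 - (-3.030000))/(2.294912 - (-74.661727))
       = -0.012743
Iteration 2:
  f(0.080000) = 2.294912
  f(-0.012743) = 1.948377
  x_3 = -0.012743 - 1.948377×(-0.012743 - 0.080000)/(1.948377 - 2.294912)
       = -0.534185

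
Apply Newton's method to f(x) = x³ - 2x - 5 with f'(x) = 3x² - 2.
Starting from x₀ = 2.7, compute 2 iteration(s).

f(x) = x³ - 2x - 5
f'(x) = 3x² - 2
x₀ = 2.7

Newton-Raphson formula: x_{n+1} = x_n - f(x_n)/f'(x_n)

Iteration 1:
  f(2.700000) = 9.283000
  f'(2.700000) = 19.870000
  x_1 = 2.700000 - 9.283000/19.870000 = 2.232813
Iteration 2:
  f(2.232813) = 1.665964
  f'(2.232813) = 12.956366
  x_2 = 2.232813 - 1.665964/12.956366 = 2.104231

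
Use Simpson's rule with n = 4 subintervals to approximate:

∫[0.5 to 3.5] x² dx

f(x) = x²
a = 0.5, b = 3.5, n = 4
h = (b - a)/n = 0.750000

Simpson's rule: (h/3)[f(x₀) + 4f(x₁) + 2f(x₂) + ... + f(xₙ)]

x_0 = 0.5000, f(x_0) = 0.250000, coefficient = 1
x_1 = 1.2500, f(x_1) = 1.562500, coefficient = 4
x_2 = 2.0000, f(x_2) = 4.000000, coefficient = 2
x_3 = 2.7500, f(x_3) = 7.562500, coefficient = 4
x_4 = 3.5000, f(x_4) = 12.250000, coefficient = 1

I ≈ (0.750000/3) × 57.000000 = 14.250000
Exact value: 14.250000
Error: 0.000000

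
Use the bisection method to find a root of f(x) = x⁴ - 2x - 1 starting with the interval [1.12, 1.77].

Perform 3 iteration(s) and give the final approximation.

f(x) = x⁴ - 2x - 1
Initial interval: [1.12, 1.77]

Iteration 1:
  c_1 = (1.120000 + 1.770000)/2 = 1.445000
  f(c_1) = f(1.445000) = 0.469848
  f(a) × f(c) < 0, new interval: [1.120000, 1.445000]
Iteration 2:
  c_2 = (1.120000 + 1.445000)/2 = 1.282500
  f(c_2) = f(1.282500) = -0.859612
  f(a) × f(c) ≥ 0, new interval: [1.282500, 1.445000]
Iteration 3:
  c_3 = (1.282500 + 1.445000)/2 = 1.363750
  f(c_3) = f(1.363750) = -0.268592
  f(a) × f(c) ≥ 0, new interval: [1.363750, 1.445000]

After 3 iteration(s), the approximation is c_3 = 1.363750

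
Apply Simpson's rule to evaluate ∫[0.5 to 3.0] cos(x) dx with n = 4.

f(x) = cos(x)
a = 0.5, b = 3.0, n = 4
h = (b - a)/n = 0.625000

Simpson's rule: (h/3)[f(x₀) + 4f(x₁) + 2f(x₂) + ... + f(xₙ)]

x_0 = 0.5000, f(x_0) = 0.877583, coefficient = 1
x_1 = 1.1250, f(x_1) = 0.431177, coefficient = 4
x_2 = 1.7500, f(x_2) = -0.178246, coefficient = 2
x_3 = 2.3750, f(x_3) = -0.720278, coefficient = 4
x_4 = 3.0000, f(x_4) = -0.989992, coefficient = 1

I ≈ (0.625000/3) × -1.625310 = -0.338606
Exact value: -0.338306
Error: 0.000301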